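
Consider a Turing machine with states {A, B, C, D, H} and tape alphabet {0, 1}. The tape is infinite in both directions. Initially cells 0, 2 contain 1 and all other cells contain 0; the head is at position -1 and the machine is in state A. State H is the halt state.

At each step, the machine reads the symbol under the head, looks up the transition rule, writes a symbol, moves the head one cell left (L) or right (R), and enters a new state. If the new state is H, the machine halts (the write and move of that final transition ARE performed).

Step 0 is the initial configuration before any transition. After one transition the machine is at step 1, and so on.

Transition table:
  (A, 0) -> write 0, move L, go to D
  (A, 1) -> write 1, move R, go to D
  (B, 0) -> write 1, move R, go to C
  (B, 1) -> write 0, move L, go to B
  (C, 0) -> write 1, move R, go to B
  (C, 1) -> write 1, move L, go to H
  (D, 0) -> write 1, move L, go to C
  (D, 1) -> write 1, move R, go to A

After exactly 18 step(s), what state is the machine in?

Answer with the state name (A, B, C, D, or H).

Step 1: in state A at pos -1, read 0 -> (A,0)->write 0,move L,goto D. Now: state=D, head=-2, tape[-3..3]=0001010 (head:  ^)
Step 2: in state D at pos -2, read 0 -> (D,0)->write 1,move L,goto C. Now: state=C, head=-3, tape[-4..3]=00101010 (head:  ^)
Step 3: in state C at pos -3, read 0 -> (C,0)->write 1,move R,goto B. Now: state=B, head=-2, tape[-4..3]=01101010 (head:   ^)
Step 4: in state B at pos -2, read 1 -> (B,1)->write 0,move L,goto B. Now: state=B, head=-3, tape[-4..3]=01001010 (head:  ^)
Step 5: in state B at pos -3, read 1 -> (B,1)->write 0,move L,goto B. Now: state=B, head=-4, tape[-5..3]=000001010 (head:  ^)
Step 6: in state B at pos -4, read 0 -> (B,0)->write 1,move R,goto C. Now: state=C, head=-3, tape[-5..3]=010001010 (head:   ^)
Step 7: in state C at pos -3, read 0 -> (C,0)->write 1,move R,goto B. Now: state=B, head=-2, tape[-5..3]=011001010 (head:    ^)
Step 8: in state B at pos -2, read 0 -> (B,0)->write 1,move R,goto C. Now: state=C, head=-1, tape[-5..3]=011101010 (head:     ^)
Step 9: in state C at pos -1, read 0 -> (C,0)->write 1,move R,goto B. Now: state=B, head=0, tape[-5..3]=011111010 (head:      ^)
Step 10: in state B at pos 0, read 1 -> (B,1)->write 0,move L,goto B. Now: state=B, head=-1, tape[-5..3]=011110010 (head:     ^)
Step 11: in state B at pos -1, read 1 -> (B,1)->write 0,move L,goto B. Now: state=B, head=-2, tape[-5..3]=011100010 (head:    ^)
Step 12: in state B at pos -2, read 1 -> (B,1)->write 0,move L,goto B. Now: state=B, head=-3, tape[-5..3]=011000010 (head:   ^)
Step 13: in state B at pos -3, read 1 -> (B,1)->write 0,move L,goto B. Now: state=B, head=-4, tape[-5..3]=010000010 (head:  ^)
Step 14: in state B at pos -4, read 1 -> (B,1)->write 0,move L,goto B. Now: state=B, head=-5, tape[-6..3]=0000000010 (head:  ^)
Step 15: in state B at pos -5, read 0 -> (B,0)->write 1,move R,goto C. Now: state=C, head=-4, tape[-6..3]=0100000010 (head:   ^)
Step 16: in state C at pos -4, read 0 -> (C,0)->write 1,move R,goto B. Now: state=B, head=-3, tape[-6..3]=0110000010 (head:    ^)
Step 17: in state B at pos -3, read 0 -> (B,0)->write 1,move R,goto C. Now: state=C, head=-2, tape[-6..3]=0111000010 (head:     ^)
Step 18: in state C at pos -2, read 0 -> (C,0)->write 1,move R,goto B. Now: state=B, head=-1, tape[-6..3]=0111100010 (head:      ^)

Answer: B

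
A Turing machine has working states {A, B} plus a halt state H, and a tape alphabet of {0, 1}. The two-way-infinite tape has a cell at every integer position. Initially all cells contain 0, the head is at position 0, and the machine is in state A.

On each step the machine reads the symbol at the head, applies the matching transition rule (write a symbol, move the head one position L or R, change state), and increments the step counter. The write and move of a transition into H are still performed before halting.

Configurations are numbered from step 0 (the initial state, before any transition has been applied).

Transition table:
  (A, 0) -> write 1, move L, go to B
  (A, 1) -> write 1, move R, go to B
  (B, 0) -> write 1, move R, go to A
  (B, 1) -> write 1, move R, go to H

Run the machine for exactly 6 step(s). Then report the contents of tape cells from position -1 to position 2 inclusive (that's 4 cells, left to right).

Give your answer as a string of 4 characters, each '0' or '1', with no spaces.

Answer: 1111

Derivation:
Step 1: in state A at pos 0, read 0 -> (A,0)->write 1,move L,goto B. Now: state=B, head=-1, tape[-2..1]=0010 (head:  ^)
Step 2: in state B at pos -1, read 0 -> (B,0)->write 1,move R,goto A. Now: state=A, head=0, tape[-2..1]=0110 (head:   ^)
Step 3: in state A at pos 0, read 1 -> (A,1)->write 1,move R,goto B. Now: state=B, head=1, tape[-2..2]=01100 (head:    ^)
Step 4: in state B at pos 1, read 0 -> (B,0)->write 1,move R,goto A. Now: state=A, head=2, tape[-2..3]=011100 (head:     ^)
Step 5: in state A at pos 2, read 0 -> (A,0)->write 1,move L,goto B. Now: state=B, head=1, tape[-2..3]=011110 (head:    ^)
Step 6: in state B at pos 1, read 1 -> (B,1)->write 1,move R,goto H. Now: state=H, head=2, tape[-2..3]=011110 (head:     ^)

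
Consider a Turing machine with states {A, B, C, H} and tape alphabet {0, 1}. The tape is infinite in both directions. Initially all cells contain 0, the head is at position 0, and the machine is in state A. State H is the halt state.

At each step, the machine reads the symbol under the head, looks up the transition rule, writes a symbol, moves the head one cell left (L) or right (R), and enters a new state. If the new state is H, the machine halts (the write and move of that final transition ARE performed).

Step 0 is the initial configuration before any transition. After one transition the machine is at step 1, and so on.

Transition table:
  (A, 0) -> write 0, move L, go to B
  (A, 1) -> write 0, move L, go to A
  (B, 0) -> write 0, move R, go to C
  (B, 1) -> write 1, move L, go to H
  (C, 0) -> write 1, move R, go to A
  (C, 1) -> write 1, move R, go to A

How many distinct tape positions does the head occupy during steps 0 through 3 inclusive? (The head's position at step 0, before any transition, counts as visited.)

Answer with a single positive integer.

Answer: 3

Derivation:
Step 1: in state A at pos 0, read 0 -> (A,0)->write 0,move L,goto B. Now: state=B, head=-1, tape[-2..1]=0000 (head:  ^)
Step 2: in state B at pos -1, read 0 -> (B,0)->write 0,move R,goto C. Now: state=C, head=0, tape[-2..1]=0000 (head:   ^)
Step 3: in state C at pos 0, read 0 -> (C,0)->write 1,move R,goto A. Now: state=A, head=1, tape[-2..2]=00100 (head:    ^)
Head positions at steps 0..3: starting at 0, distinct positions visited = {-1, 0, 1} -> 3 position(s)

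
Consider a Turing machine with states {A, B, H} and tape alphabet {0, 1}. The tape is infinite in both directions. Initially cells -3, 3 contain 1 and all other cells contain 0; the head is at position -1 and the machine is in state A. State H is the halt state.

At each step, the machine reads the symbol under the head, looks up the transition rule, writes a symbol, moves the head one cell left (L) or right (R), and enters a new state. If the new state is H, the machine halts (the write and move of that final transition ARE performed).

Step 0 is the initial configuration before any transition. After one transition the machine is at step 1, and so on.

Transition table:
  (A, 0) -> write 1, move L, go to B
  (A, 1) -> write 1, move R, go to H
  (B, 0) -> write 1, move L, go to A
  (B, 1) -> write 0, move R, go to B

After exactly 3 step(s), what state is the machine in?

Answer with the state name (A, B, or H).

Answer: H

Derivation:
Step 1: in state A at pos -1, read 0 -> (A,0)->write 1,move L,goto B. Now: state=B, head=-2, tape[-4..4]=010100010 (head:   ^)
Step 2: in state B at pos -2, read 0 -> (B,0)->write 1,move L,goto A. Now: state=A, head=-3, tape[-4..4]=011100010 (head:  ^)
Step 3: in state A at pos -3, read 1 -> (A,1)->write 1,move R,goto H. Now: state=H, head=-2, tape[-4..4]=011100010 (head:   ^)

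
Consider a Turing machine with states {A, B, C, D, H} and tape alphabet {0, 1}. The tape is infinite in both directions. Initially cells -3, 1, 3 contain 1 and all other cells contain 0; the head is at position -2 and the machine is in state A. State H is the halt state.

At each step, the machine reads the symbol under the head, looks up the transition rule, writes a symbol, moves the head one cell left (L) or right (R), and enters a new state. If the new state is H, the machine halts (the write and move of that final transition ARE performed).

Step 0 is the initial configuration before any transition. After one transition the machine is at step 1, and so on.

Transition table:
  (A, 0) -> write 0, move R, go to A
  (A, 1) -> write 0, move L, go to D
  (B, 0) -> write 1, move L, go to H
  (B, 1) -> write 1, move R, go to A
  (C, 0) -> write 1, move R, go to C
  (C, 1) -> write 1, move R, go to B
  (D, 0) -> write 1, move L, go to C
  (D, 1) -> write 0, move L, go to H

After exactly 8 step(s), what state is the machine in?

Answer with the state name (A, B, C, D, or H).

Step 1: in state A at pos -2, read 0 -> (A,0)->write 0,move R,goto A. Now: state=A, head=-1, tape[-4..4]=010001010 (head:    ^)
Step 2: in state A at pos -1, read 0 -> (A,0)->write 0,move R,goto A. Now: state=A, head=0, tape[-4..4]=010001010 (head:     ^)
Step 3: in state A at pos 0, read 0 -> (A,0)->write 0,move R,goto A. Now: state=A, head=1, tape[-4..4]=010001010 (head:      ^)
Step 4: in state A at pos 1, read 1 -> (A,1)->write 0,move L,goto D. Now: state=D, head=0, tape[-4..4]=010000010 (head:     ^)
Step 5: in state D at pos 0, read 0 -> (D,0)->write 1,move L,goto C. Now: state=C, head=-1, tape[-4..4]=010010010 (head:    ^)
Step 6: in state C at pos -1, read 0 -> (C,0)->write 1,move R,goto C. Now: state=C, head=0, tape[-4..4]=010110010 (head:     ^)
Step 7: in state C at pos 0, read 1 -> (C,1)->write 1,move R,goto B. Now: state=B, head=1, tape[-4..4]=010110010 (head:      ^)
Step 8: in state B at pos 1, read 0 -> (B,0)->write 1,move L,goto H. Now: state=H, head=0, tape[-4..4]=010111010 (head:     ^)

Answer: H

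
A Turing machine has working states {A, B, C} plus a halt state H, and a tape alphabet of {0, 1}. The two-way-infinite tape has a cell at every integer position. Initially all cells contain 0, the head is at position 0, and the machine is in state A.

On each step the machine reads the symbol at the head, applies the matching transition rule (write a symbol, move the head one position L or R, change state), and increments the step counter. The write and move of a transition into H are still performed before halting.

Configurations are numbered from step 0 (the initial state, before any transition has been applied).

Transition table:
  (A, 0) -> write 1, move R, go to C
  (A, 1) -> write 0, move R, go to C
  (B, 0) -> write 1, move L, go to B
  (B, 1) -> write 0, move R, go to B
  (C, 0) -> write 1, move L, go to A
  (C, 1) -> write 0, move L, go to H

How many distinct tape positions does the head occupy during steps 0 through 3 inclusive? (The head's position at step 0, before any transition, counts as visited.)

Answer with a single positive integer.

Step 1: in state A at pos 0, read 0 -> (A,0)->write 1,move R,goto C. Now: state=C, head=1, tape[-1..2]=0100 (head:   ^)
Step 2: in state C at pos 1, read 0 -> (C,0)->write 1,move L,goto A. Now: state=A, head=0, tape[-1..2]=0110 (head:  ^)
Step 3: in state A at pos 0, read 1 -> (A,1)->write 0,move R,goto C. Now: state=C, head=1, tape[-1..2]=0010 (head:   ^)
Head positions at steps 0..3: starting at 0, distinct positions visited = {0, 1} -> 2 position(s)

Answer: 2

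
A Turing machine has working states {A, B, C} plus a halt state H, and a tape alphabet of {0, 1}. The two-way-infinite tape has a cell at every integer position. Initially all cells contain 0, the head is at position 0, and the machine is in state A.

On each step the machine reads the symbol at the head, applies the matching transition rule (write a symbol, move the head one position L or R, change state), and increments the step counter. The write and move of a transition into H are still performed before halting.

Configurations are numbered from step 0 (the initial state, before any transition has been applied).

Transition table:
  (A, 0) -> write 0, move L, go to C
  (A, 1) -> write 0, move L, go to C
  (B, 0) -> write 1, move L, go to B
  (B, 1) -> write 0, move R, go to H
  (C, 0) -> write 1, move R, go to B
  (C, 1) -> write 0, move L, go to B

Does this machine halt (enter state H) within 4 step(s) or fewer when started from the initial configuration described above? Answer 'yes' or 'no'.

Answer: yes

Derivation:
Step 1: in state A at pos 0, read 0 -> (A,0)->write 0,move L,goto C. Now: state=C, head=-1, tape[-2..1]=0000 (head:  ^)
Step 2: in state C at pos -1, read 0 -> (C,0)->write 1,move R,goto B. Now: state=B, head=0, tape[-2..1]=0100 (head:   ^)
Step 3: in state B at pos 0, read 0 -> (B,0)->write 1,move L,goto B. Now: state=B, head=-1, tape[-2..1]=0110 (head:  ^)
Step 4: in state B at pos -1, read 1 -> (B,1)->write 0,move R,goto H. Now: state=H, head=0, tape[-2..1]=0010 (head:   ^)
State H reached at step 4; 4 <= 4 -> yes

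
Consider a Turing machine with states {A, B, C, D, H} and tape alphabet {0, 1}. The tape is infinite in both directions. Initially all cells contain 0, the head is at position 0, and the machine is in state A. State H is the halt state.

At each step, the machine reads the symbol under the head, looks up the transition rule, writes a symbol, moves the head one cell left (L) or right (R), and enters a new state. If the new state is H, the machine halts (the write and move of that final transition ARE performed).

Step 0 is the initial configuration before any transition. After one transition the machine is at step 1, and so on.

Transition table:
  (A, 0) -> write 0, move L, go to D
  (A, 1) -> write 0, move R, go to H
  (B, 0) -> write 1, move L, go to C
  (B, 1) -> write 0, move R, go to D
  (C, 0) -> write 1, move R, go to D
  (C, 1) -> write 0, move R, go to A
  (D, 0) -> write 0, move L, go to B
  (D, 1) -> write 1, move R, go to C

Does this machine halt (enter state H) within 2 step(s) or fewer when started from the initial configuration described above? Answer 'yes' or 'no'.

Answer: no

Derivation:
Step 1: in state A at pos 0, read 0 -> (A,0)->write 0,move L,goto D. Now: state=D, head=-1, tape[-2..1]=0000 (head:  ^)
Step 2: in state D at pos -1, read 0 -> (D,0)->write 0,move L,goto B. Now: state=B, head=-2, tape[-3..1]=00000 (head:  ^)
After 2 step(s): state = B (not H) -> not halted within 2 -> no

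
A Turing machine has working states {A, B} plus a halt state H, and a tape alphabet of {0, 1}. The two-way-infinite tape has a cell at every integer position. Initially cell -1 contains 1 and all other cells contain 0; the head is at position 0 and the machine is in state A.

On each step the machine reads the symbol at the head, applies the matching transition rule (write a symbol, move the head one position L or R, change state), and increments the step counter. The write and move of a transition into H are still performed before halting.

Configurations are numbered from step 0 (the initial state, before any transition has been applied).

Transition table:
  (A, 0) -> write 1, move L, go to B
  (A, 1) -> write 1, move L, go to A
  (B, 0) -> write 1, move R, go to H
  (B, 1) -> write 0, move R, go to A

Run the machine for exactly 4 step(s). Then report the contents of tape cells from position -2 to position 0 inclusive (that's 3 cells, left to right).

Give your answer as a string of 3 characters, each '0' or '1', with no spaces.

Answer: 011

Derivation:
Step 1: in state A at pos 0, read 0 -> (A,0)->write 1,move L,goto B. Now: state=B, head=-1, tape[-2..1]=0110 (head:  ^)
Step 2: in state B at pos -1, read 1 -> (B,1)->write 0,move R,goto A. Now: state=A, head=0, tape[-2..1]=0010 (head:   ^)
Step 3: in state A at pos 0, read 1 -> (A,1)->write 1,move L,goto A. Now: state=A, head=-1, tape[-2..1]=0010 (head:  ^)
Step 4: in state A at pos -1, read 0 -> (A,0)->write 1,move L,goto B. Now: state=B, head=-2, tape[-3..1]=00110 (head:  ^)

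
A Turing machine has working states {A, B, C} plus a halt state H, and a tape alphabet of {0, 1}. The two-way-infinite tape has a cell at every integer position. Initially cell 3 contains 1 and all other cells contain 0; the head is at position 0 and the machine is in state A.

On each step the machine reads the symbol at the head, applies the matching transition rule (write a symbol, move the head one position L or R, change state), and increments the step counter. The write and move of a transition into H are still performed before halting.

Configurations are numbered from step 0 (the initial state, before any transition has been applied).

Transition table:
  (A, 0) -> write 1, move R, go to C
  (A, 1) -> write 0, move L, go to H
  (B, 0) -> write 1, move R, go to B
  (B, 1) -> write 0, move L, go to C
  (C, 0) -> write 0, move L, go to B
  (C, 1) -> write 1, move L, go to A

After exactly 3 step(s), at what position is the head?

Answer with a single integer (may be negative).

Step 1: in state A at pos 0, read 0 -> (A,0)->write 1,move R,goto C. Now: state=C, head=1, tape[-1..4]=010010 (head:   ^)
Step 2: in state C at pos 1, read 0 -> (C,0)->write 0,move L,goto B. Now: state=B, head=0, tape[-1..4]=010010 (head:  ^)
Step 3: in state B at pos 0, read 1 -> (B,1)->write 0,move L,goto C. Now: state=C, head=-1, tape[-2..4]=0000010 (head:  ^)

Answer: -1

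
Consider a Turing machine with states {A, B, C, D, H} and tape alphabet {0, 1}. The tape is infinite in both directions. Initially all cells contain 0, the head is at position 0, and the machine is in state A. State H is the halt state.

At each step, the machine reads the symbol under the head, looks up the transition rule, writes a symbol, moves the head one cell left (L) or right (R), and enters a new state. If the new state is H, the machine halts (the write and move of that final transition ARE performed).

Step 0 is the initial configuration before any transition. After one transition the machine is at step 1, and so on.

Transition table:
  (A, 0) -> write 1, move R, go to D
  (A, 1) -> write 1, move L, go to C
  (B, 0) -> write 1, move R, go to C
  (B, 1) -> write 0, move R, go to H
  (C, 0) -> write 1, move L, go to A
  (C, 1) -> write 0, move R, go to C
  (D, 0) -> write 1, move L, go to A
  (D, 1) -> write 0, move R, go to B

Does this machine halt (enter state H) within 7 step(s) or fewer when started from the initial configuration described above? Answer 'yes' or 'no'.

Answer: yes

Derivation:
Step 1: in state A at pos 0, read 0 -> (A,0)->write 1,move R,goto D. Now: state=D, head=1, tape[-1..2]=0100 (head:   ^)
Step 2: in state D at pos 1, read 0 -> (D,0)->write 1,move L,goto A. Now: state=A, head=0, tape[-1..2]=0110 (head:  ^)
Step 3: in state A at pos 0, read 1 -> (A,1)->write 1,move L,goto C. Now: state=C, head=-1, tape[-2..2]=00110 (head:  ^)
Step 4: in state C at pos -1, read 0 -> (C,0)->write 1,move L,goto A. Now: state=A, head=-2, tape[-3..2]=001110 (head:  ^)
Step 5: in state A at pos -2, read 0 -> (A,0)->write 1,move R,goto D. Now: state=D, head=-1, tape[-3..2]=011110 (head:   ^)
Step 6: in state D at pos -1, read 1 -> (D,1)->write 0,move R,goto B. Now: state=B, head=0, tape[-3..2]=010110 (head:    ^)
Step 7: in state B at pos 0, read 1 -> (B,1)->write 0,move R,goto H. Now: state=H, head=1, tape[-3..2]=010010 (head:     ^)
State H reached at step 7; 7 <= 7 -> yes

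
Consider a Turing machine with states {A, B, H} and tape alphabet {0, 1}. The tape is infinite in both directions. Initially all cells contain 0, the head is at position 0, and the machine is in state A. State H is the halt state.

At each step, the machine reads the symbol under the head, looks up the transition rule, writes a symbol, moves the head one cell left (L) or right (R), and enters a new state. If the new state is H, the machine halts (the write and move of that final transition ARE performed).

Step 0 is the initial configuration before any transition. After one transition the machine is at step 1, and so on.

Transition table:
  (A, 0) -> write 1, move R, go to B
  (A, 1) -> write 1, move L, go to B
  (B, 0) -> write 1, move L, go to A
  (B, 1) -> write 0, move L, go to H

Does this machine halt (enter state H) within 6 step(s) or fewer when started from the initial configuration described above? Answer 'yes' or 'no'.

Step 1: in state A at pos 0, read 0 -> (A,0)->write 1,move R,goto B. Now: state=B, head=1, tape[-1..2]=0100 (head:   ^)
Step 2: in state B at pos 1, read 0 -> (B,0)->write 1,move L,goto A. Now: state=A, head=0, tape[-1..2]=0110 (head:  ^)
Step 3: in state A at pos 0, read 1 -> (A,1)->write 1,move L,goto B. Now: state=B, head=-1, tape[-2..2]=00110 (head:  ^)
Step 4: in state B at pos -1, read 0 -> (B,0)->write 1,move L,goto A. Now: state=A, head=-2, tape[-3..2]=001110 (head:  ^)
Step 5: in state A at pos -2, read 0 -> (A,0)->write 1,move R,goto B. Now: state=B, head=-1, tape[-3..2]=011110 (head:   ^)
Step 6: in state B at pos -1, read 1 -> (B,1)->write 0,move L,goto H. Now: state=H, head=-2, tape[-3..2]=010110 (head:  ^)
State H reached at step 6; 6 <= 6 -> yes

Answer: yes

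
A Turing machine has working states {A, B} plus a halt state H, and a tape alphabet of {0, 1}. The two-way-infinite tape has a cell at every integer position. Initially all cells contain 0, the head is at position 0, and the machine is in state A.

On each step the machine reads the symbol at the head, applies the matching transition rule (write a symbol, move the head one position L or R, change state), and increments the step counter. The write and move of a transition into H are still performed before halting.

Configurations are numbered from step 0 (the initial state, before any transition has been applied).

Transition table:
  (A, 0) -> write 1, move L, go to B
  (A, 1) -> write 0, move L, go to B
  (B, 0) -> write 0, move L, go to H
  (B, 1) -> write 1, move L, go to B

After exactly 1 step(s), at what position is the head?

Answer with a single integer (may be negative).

Step 1: in state A at pos 0, read 0 -> (A,0)->write 1,move L,goto B. Now: state=B, head=-1, tape[-2..1]=0010 (head:  ^)

Answer: -1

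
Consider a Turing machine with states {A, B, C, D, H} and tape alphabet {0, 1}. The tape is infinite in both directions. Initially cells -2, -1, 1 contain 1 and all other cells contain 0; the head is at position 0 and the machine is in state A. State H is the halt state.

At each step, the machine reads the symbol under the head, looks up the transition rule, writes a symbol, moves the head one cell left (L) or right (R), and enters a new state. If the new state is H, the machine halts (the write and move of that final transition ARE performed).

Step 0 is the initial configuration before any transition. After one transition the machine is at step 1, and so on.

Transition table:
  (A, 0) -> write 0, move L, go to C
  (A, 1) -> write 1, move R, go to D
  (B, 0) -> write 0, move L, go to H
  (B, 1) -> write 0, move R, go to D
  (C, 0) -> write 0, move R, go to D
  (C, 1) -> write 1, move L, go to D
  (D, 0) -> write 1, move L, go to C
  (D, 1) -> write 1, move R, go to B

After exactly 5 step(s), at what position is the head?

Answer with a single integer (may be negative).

Step 1: in state A at pos 0, read 0 -> (A,0)->write 0,move L,goto C. Now: state=C, head=-1, tape[-3..2]=011010 (head:   ^)
Step 2: in state C at pos -1, read 1 -> (C,1)->write 1,move L,goto D. Now: state=D, head=-2, tape[-3..2]=011010 (head:  ^)
Step 3: in state D at pos -2, read 1 -> (D,1)->write 1,move R,goto B. Now: state=B, head=-1, tape[-3..2]=011010 (head:   ^)
Step 4: in state B at pos -1, read 1 -> (B,1)->write 0,move R,goto D. Now: state=D, head=0, tape[-3..2]=010010 (head:    ^)
Step 5: in state D at pos 0, read 0 -> (D,0)->write 1,move L,goto C. Now: state=C, head=-1, tape[-3..2]=010110 (head:   ^)

Answer: -1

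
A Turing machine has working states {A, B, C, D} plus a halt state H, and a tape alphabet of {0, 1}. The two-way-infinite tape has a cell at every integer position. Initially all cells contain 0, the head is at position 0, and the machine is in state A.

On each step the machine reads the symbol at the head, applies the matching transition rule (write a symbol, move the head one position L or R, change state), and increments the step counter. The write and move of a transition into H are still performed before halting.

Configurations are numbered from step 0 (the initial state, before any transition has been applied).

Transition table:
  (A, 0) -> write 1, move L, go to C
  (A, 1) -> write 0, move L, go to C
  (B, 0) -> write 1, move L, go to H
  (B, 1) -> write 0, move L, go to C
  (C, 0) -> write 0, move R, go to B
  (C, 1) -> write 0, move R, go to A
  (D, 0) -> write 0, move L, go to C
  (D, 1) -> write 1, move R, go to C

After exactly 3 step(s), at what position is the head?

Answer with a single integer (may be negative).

Step 1: in state A at pos 0, read 0 -> (A,0)->write 1,move L,goto C. Now: state=C, head=-1, tape[-2..1]=0010 (head:  ^)
Step 2: in state C at pos -1, read 0 -> (C,0)->write 0,move R,goto B. Now: state=B, head=0, tape[-2..1]=0010 (head:   ^)
Step 3: in state B at pos 0, read 1 -> (B,1)->write 0,move L,goto C. Now: state=C, head=-1, tape[-2..1]=0000 (head:  ^)

Answer: -1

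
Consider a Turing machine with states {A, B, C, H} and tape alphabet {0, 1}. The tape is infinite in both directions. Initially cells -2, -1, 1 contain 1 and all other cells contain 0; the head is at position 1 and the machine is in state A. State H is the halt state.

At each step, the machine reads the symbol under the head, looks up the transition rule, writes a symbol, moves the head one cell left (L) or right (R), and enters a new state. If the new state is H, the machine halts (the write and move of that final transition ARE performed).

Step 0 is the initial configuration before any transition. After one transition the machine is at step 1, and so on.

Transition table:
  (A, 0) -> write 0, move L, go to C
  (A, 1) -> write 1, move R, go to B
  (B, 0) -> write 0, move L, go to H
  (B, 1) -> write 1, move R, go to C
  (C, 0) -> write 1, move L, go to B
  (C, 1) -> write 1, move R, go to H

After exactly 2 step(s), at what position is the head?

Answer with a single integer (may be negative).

Step 1: in state A at pos 1, read 1 -> (A,1)->write 1,move R,goto B. Now: state=B, head=2, tape[-3..3]=0110100 (head:      ^)
Step 2: in state B at pos 2, read 0 -> (B,0)->write 0,move L,goto H. Now: state=H, head=1, tape[-3..3]=0110100 (head:     ^)

Answer: 1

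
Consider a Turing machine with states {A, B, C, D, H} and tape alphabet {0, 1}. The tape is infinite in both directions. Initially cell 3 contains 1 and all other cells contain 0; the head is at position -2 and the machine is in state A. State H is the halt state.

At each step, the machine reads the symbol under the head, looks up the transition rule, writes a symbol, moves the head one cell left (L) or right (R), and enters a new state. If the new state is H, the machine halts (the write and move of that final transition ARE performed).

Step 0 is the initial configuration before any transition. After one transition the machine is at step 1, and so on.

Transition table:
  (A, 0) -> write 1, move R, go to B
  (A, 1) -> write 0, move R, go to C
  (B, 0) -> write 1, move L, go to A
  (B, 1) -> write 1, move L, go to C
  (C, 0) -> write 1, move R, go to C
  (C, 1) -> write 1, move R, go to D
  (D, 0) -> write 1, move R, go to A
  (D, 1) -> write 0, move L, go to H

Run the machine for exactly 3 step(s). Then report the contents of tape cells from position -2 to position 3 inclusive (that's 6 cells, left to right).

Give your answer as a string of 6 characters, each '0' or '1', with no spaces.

Step 1: in state A at pos -2, read 0 -> (A,0)->write 1,move R,goto B. Now: state=B, head=-1, tape[-3..4]=01000010 (head:   ^)
Step 2: in state B at pos -1, read 0 -> (B,0)->write 1,move L,goto A. Now: state=A, head=-2, tape[-3..4]=01100010 (head:  ^)
Step 3: in state A at pos -2, read 1 -> (A,1)->write 0,move R,goto C. Now: state=C, head=-1, tape[-3..4]=00100010 (head:   ^)

Answer: 010001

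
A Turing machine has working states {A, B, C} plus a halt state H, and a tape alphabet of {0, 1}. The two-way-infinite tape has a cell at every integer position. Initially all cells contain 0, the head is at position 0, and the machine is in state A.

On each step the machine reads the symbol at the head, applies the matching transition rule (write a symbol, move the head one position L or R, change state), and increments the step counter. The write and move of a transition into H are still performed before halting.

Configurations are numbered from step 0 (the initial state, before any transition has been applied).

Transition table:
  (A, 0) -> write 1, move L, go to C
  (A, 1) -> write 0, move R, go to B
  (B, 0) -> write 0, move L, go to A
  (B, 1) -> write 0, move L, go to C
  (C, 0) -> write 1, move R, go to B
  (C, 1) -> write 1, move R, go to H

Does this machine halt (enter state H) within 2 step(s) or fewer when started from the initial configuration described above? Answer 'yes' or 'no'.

Answer: no

Derivation:
Step 1: in state A at pos 0, read 0 -> (A,0)->write 1,move L,goto C. Now: state=C, head=-1, tape[-2..1]=0010 (head:  ^)
Step 2: in state C at pos -1, read 0 -> (C,0)->write 1,move R,goto B. Now: state=B, head=0, tape[-2..1]=0110 (head:   ^)
After 2 step(s): state = B (not H) -> not halted within 2 -> no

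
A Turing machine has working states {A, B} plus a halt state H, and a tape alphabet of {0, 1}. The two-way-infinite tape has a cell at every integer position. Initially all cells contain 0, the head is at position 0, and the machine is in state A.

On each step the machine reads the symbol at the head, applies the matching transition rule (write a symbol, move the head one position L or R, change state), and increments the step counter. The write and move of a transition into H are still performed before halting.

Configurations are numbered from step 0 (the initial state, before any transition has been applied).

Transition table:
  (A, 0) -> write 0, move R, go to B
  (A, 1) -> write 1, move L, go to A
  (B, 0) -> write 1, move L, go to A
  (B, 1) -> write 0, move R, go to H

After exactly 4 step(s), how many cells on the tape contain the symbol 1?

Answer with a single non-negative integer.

Answer: 0

Derivation:
Step 1: in state A at pos 0, read 0 -> (A,0)->write 0,move R,goto B. Now: state=B, head=1, tape[-1..2]=0000 (head:   ^)
Step 2: in state B at pos 1, read 0 -> (B,0)->write 1,move L,goto A. Now: state=A, head=0, tape[-1..2]=0010 (head:  ^)
Step 3: in state A at pos 0, read 0 -> (A,0)->write 0,move R,goto B. Now: state=B, head=1, tape[-1..2]=0010 (head:   ^)
Step 4: in state B at pos 1, read 1 -> (B,1)->write 0,move R,goto H. Now: state=H, head=2, tape[-1..3]=00000 (head:    ^)
No cell contains 1 after step 4 -> 0 cell(s)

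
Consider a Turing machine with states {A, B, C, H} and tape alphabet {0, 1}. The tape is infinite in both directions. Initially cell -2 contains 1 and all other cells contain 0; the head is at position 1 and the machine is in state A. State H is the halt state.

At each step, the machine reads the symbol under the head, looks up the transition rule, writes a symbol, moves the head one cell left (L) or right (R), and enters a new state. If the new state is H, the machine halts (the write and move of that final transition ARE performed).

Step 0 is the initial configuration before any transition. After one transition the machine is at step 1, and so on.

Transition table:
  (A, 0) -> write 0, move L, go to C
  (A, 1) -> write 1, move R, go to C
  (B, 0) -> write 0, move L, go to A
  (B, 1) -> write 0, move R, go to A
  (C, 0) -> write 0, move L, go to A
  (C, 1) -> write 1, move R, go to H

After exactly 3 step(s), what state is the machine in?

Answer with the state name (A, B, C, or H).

Step 1: in state A at pos 1, read 0 -> (A,0)->write 0,move L,goto C. Now: state=C, head=0, tape[-3..2]=010000 (head:    ^)
Step 2: in state C at pos 0, read 0 -> (C,0)->write 0,move L,goto A. Now: state=A, head=-1, tape[-3..2]=010000 (head:   ^)
Step 3: in state A at pos -1, read 0 -> (A,0)->write 0,move L,goto C. Now: state=C, head=-2, tape[-3..2]=010000 (head:  ^)

Answer: C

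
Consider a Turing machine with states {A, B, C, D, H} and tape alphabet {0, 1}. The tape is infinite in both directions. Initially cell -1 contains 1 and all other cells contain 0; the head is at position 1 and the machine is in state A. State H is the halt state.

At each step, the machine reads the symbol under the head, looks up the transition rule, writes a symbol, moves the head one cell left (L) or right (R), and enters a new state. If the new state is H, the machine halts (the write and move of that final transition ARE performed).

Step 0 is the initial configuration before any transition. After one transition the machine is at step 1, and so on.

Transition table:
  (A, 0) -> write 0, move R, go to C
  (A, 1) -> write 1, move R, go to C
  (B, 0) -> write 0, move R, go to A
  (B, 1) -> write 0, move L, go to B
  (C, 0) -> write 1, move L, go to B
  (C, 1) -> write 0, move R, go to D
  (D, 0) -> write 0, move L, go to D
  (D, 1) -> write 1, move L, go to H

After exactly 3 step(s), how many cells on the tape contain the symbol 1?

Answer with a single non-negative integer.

Answer: 2

Derivation:
Step 1: in state A at pos 1, read 0 -> (A,0)->write 0,move R,goto C. Now: state=C, head=2, tape[-2..3]=010000 (head:     ^)
Step 2: in state C at pos 2, read 0 -> (C,0)->write 1,move L,goto B. Now: state=B, head=1, tape[-2..3]=010010 (head:    ^)
Step 3: in state B at pos 1, read 0 -> (B,0)->write 0,move R,goto A. Now: state=A, head=2, tape[-2..3]=010010 (head:     ^)
Cells containing 1 after step 3: {-1, 2} -> 2 cell(s)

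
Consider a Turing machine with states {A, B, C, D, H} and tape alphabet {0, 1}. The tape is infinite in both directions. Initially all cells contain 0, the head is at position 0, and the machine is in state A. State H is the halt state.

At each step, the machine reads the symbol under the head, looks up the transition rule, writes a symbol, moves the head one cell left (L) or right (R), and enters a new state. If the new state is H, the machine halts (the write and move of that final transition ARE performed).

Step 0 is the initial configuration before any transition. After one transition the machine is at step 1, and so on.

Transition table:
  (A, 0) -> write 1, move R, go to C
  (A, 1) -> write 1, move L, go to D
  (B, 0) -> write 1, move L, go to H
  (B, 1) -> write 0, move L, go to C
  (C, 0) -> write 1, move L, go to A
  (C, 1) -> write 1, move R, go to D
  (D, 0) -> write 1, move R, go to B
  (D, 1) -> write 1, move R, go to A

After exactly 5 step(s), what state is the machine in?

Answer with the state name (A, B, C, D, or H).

Step 1: in state A at pos 0, read 0 -> (A,0)->write 1,move R,goto C. Now: state=C, head=1, tape[-1..2]=0100 (head:   ^)
Step 2: in state C at pos 1, read 0 -> (C,0)->write 1,move L,goto A. Now: state=A, head=0, tape[-1..2]=0110 (head:  ^)
Step 3: in state A at pos 0, read 1 -> (A,1)->write 1,move L,goto D. Now: state=D, head=-1, tape[-2..2]=00110 (head:  ^)
Step 4: in state D at pos -1, read 0 -> (D,0)->write 1,move R,goto B. Now: state=B, head=0, tape[-2..2]=01110 (head:   ^)
Step 5: in state B at pos 0, read 1 -> (B,1)->write 0,move L,goto C. Now: state=C, head=-1, tape[-2..2]=01010 (head:  ^)

Answer: C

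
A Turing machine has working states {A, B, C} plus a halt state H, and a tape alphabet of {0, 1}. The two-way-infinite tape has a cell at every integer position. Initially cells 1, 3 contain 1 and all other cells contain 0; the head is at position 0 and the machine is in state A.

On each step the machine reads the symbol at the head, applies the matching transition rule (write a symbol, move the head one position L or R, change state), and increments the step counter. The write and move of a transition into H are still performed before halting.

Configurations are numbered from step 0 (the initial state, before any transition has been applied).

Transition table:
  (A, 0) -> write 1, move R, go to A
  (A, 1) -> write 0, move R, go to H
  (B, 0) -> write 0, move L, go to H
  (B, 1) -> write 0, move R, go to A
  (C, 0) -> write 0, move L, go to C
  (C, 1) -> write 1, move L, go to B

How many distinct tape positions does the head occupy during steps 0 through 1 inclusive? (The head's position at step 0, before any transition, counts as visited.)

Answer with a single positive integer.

Step 1: in state A at pos 0, read 0 -> (A,0)->write 1,move R,goto A. Now: state=A, head=1, tape[-1..4]=011010 (head:   ^)
Head positions at steps 0..1: starting at 0, distinct positions visited = {0, 1} -> 2 position(s)

Answer: 2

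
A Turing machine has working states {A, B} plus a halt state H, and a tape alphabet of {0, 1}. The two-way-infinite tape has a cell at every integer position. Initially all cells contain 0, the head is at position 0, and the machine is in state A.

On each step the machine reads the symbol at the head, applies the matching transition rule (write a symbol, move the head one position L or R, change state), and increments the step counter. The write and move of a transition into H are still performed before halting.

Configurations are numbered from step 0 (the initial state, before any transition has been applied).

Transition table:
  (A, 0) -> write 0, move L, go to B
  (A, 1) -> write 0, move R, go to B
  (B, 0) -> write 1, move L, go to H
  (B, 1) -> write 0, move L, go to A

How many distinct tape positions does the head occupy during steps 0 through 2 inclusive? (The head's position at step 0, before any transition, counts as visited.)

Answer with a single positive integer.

Answer: 3

Derivation:
Step 1: in state A at pos 0, read 0 -> (A,0)->write 0,move L,goto B. Now: state=B, head=-1, tape[-2..1]=0000 (head:  ^)
Step 2: in state B at pos -1, read 0 -> (B,0)->write 1,move L,goto H. Now: state=H, head=-2, tape[-3..1]=00100 (head:  ^)
Head positions at steps 0..2: starting at 0, distinct positions visited = {-2, -1, 0} -> 3 position(s)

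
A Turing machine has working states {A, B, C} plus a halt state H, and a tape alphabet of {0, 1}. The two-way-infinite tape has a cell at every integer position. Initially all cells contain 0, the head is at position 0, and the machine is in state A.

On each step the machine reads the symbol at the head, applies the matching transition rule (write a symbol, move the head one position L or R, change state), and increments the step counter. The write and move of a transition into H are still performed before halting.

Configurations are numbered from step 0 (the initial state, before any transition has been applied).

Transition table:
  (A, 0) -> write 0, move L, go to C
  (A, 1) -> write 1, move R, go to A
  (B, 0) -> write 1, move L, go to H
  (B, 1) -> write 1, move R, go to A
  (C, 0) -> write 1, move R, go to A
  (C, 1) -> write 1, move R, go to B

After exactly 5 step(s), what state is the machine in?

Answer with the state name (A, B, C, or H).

Step 1: in state A at pos 0, read 0 -> (A,0)->write 0,move L,goto C. Now: state=C, head=-1, tape[-2..1]=0000 (head:  ^)
Step 2: in state C at pos -1, read 0 -> (C,0)->write 1,move R,goto A. Now: state=A, head=0, tape[-2..1]=0100 (head:   ^)
Step 3: in state A at pos 0, read 0 -> (A,0)->write 0,move L,goto C. Now: state=C, head=-1, tape[-2..1]=0100 (head:  ^)
Step 4: in state C at pos -1, read 1 -> (C,1)->write 1,move R,goto B. Now: state=B, head=0, tape[-2..1]=0100 (head:   ^)
Step 5: in state B at pos 0, read 0 -> (B,0)->write 1,move L,goto H. Now: state=H, head=-1, tape[-2..1]=0110 (head:  ^)

Answer: H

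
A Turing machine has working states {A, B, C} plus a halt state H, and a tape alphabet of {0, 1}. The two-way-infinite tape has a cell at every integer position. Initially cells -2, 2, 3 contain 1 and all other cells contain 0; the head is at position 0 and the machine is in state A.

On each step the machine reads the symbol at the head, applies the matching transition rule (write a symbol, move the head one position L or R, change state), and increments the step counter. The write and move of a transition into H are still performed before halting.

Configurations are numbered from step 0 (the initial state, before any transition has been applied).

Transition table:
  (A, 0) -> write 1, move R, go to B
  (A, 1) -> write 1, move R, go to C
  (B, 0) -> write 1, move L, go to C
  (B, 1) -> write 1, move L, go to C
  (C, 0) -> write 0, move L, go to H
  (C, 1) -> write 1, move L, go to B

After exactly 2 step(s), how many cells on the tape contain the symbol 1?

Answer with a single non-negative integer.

Step 1: in state A at pos 0, read 0 -> (A,0)->write 1,move R,goto B. Now: state=B, head=1, tape[-3..4]=01010110 (head:     ^)
Step 2: in state B at pos 1, read 0 -> (B,0)->write 1,move L,goto C. Now: state=C, head=0, tape[-3..4]=01011110 (head:    ^)
Cells containing 1 after step 2: {-2, 0, 1, 2, 3} -> 5 cell(s)

Answer: 5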